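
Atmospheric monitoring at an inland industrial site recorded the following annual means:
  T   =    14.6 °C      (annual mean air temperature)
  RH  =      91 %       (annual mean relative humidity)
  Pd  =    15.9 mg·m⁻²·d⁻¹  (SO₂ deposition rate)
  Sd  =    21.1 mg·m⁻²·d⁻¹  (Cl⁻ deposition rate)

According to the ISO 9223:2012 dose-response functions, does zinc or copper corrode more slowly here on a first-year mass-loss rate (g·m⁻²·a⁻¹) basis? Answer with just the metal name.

zinc: T>10 °C ⇒ hinge -0.071·(14.6−10) = -0.3266
  Pd branch = 0.0129·Pd^0.44·e^(0.046·RH+f) = 2.067 μm/a
  Sd branch = 0.0175·Sd^0.57·e^(0.008·RH+0.085·T) = 0.7129 μm/a
  r_corr = 2.067 + 0.7129 = 2.78 μm/a
  mass loss = 2.78 μm/a × 7.14 g/cm³ = 19.85 g·m⁻²·a⁻¹
copper: f(T) = -0.080·(T−10) [T>10 °C] = -0.3680
  Pd branch = 0.0053·Pd^0.26·e^(0.059·RH+f) = 1.616 μm/a
  Sd branch = 0.01025·Sd^0.27·e^(0.036·RH+0.049·T) = 1.264 μm/a
  r_corr = 1.616 + 1.264 = 2.88 μm/a
  mass loss = 2.88 μm/a × 8.96 g/cm³ = 25.81 g·m⁻²·a⁻¹
Ordering by g·m⁻²·a⁻¹: copper (25.8) > zinc (19.8)

zinc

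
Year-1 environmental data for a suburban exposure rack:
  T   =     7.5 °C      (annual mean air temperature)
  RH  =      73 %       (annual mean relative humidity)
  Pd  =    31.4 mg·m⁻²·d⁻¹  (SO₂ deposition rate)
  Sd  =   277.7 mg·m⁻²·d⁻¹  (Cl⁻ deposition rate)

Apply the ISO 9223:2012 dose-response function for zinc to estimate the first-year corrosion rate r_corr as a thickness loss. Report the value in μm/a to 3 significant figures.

zinc: temperature factor f = +0.038·(-2.5) = -0.0950
  SO₂ term: 0.0129·31.4^0.44·exp(0.046·73-0.0950) = 1.536
  Sd branch = 0.0175·Sd^0.57·e^(0.008·RH+0.085·T) = 1.467 μm/a
  r_corr = 1.536 + 1.467 = 3.003 μm/a

r_corr = 3.00 μm/a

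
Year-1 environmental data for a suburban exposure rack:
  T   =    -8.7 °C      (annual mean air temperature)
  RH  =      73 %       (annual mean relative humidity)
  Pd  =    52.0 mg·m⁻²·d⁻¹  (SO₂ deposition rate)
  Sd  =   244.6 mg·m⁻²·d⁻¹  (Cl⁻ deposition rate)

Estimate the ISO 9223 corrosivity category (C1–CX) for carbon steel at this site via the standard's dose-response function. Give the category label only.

C3

carbon steel: f(T) = +0.150·(T−10) [T≤10 °C] = -2.8050
  SO₂ term: 1.77·52.0^0.52·exp(0.02·73-2.8050) = 3.599
  Cl⁻ term: 0.102·244.6^0.62·exp(0.033·73+0.04·-8.7) = 24.24
  sum: 3.599 + 24.24 → r_corr = 27.84 μm/a
Category bounds: 25…50 μm/a bracket r_corr ⇒ C3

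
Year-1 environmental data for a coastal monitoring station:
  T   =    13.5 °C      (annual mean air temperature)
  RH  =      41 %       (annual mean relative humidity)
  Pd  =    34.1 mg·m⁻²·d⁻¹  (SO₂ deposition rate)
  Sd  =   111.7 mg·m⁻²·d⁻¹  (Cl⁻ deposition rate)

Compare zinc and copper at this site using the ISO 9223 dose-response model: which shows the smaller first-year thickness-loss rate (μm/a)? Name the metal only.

zinc: temperature factor f = -0.071·(3.5) = -0.2485
  sulphur-dioxide contribution → 0.3134 μm/a
  chloride contribution → 1.125 μm/a
  ⇒ r_corr(zinc) = 1.439 μm/a
copper: f(T) = -0.080·(T−10) [T>10 °C] = -0.2800
  sulphur-dioxide contribution → 0.1127 μm/a
  chloride contribution → 0.3105 μm/a
  ⇒ r_corr(copper) = 0.4231 μm/a
Ordering by μm/a: zinc (1.44) > copper (0.423)

copper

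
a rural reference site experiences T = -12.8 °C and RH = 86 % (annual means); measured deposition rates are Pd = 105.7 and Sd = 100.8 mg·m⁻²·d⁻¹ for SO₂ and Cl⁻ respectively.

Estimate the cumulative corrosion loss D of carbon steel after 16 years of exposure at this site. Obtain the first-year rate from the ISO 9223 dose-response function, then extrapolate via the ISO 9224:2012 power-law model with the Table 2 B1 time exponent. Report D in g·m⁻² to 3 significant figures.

carbon steel: temperature factor f = +0.150·(-22.8) = -3.4200
  Pd branch = 1.77·Pd^0.52·e^(0.02·RH+f) = 3.649 μm/a
  Sd branch = 0.102·Sd^0.62·e^(0.033·RH+0.04·T) = 18.24 μm/a
  r_corr = 3.649 + 18.24 = 21.88 μm/a
Power-law: D(16) = r_corr · 16^0.523
  D(16) = 21.88 × 16^0.523 = 21.88 × 4.263 = 93.3 μm
  Mass loss = 93.3 μm × 7.85 g/cm³ = 732.4 g·m⁻²

D(16) = 732 g·m⁻²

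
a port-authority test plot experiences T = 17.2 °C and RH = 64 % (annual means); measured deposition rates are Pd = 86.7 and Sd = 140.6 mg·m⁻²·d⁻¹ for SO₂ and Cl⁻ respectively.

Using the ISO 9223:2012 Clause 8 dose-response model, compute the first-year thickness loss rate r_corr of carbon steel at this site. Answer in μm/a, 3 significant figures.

carbon steel: T>10 °C ⇒ hinge -0.054·(17.2−10) = -0.3888
  Pd branch = 1.77·Pd^0.52·e^(0.02·RH+f) = 43.93 μm/a
  Cl⁻ term: 0.102·140.6^0.62·exp(0.033·64+0.04·17.2) = 36.01
  sum: 43.93 + 36.01 → r_corr = 79.94 μm/a

r_corr = 79.9 μm/a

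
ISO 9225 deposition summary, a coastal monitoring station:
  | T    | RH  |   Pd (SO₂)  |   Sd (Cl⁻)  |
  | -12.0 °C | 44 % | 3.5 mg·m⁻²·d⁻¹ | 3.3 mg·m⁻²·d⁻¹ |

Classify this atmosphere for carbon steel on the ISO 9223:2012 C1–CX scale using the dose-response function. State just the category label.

C1

carbon steel: temperature factor f = +0.150·(-22.0) = -3.3000
  sulphur-dioxide contribution → 0.3019 μm/a
  chloride contribution → 0.5652 μm/a
  ⇒ r_corr(carbon steel) = 0.8671 μm/a
0.867 μm/a falls in (0, 1.3] for carbon steel → category C1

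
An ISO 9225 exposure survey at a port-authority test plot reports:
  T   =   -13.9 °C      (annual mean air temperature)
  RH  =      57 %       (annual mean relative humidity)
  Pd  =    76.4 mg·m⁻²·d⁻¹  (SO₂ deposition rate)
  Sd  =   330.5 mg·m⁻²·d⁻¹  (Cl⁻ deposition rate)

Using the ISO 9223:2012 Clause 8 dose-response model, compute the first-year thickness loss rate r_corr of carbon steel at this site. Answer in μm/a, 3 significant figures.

carbon steel: T≤10 °C ⇒ hinge +0.150·(-13.9−10) = -3.5850
  sulphur-dioxide contribution → 1.463 μm/a
  chloride contribution → 13.99 μm/a
  total first-year rate 15.46 μm/a

r_corr = 15.5 μm/a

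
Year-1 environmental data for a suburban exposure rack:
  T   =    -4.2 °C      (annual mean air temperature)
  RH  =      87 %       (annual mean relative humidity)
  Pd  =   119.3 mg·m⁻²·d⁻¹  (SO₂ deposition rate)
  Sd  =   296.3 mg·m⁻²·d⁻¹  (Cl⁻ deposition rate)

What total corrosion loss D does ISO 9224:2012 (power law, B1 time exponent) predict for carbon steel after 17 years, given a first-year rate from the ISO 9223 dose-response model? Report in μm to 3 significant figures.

D(17) = 292 μm

carbon steel: f(T) = +0.150·(T−10) [T≤10 °C] = -2.1300
  SO₂ term: 1.77·119.3^0.52·exp(0.02·87-2.1300) = 14.4
  Cl⁻ term: 0.102·296.3^0.62·exp(0.033·87+0.04·-4.2) = 51.88
  sum: 14.4 + 51.88 → r_corr = 66.28 μm/a
ISO 9224: D(t) = r_corr · t^b with b = 0.523 (carbon steel, B1)
  D(17) = 66.28 × 17^0.523 = 66.28 × 4.401 = 291.7 μm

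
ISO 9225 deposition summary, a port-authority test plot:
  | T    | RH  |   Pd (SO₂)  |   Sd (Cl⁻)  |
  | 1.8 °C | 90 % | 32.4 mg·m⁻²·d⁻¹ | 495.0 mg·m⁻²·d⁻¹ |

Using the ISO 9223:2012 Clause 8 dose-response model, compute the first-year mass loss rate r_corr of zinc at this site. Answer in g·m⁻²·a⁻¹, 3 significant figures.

r_corr = 29.8 g·m⁻²·a⁻¹

zinc: T≤10 °C ⇒ hinge +0.038·(1.8−10) = -0.3116
  Pd branch = 0.0129·Pd^0.44·e^(0.046·RH+f) = 2.741 μm/a
  Cl⁻ term: 0.0175·495.0^0.57·exp(0.008·90+0.085·1.8) = 1.439
  r_corr = 2.741 + 1.439 = 4.18 μm/a
Convert to mass loss: 4.18 μm/a × 7.14 g/cm³ = 29.84 g·m⁻²·a⁻¹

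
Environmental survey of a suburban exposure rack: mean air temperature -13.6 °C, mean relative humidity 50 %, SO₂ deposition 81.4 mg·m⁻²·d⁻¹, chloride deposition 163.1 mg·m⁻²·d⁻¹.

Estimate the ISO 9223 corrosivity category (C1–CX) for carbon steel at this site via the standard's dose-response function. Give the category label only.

carbon steel: T≤10 °C ⇒ hinge +0.150·(-13.6−10) = -3.5400
  Pd branch = 1.77·Pd^0.52·e^(0.02·RH+f) = 1.375 μm/a
  Cl⁻ term: 0.102·163.1^0.62·exp(0.033·50+0.04·-13.6) = 7.255
  r_corr = 1.375 + 7.255 = 8.631 μm/a
Category bounds: 1.3…25 μm/a bracket r_corr ⇒ C2

C2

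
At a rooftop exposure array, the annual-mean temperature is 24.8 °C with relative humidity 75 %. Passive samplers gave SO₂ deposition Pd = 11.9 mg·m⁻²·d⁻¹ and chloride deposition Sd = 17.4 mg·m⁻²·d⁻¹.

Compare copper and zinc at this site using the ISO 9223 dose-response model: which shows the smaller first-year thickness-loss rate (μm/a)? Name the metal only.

copper: T>10 °C ⇒ hinge -0.080·(24.8−10) = -1.1840
  Pd branch = 0.0053·Pd^0.26·e^(0.059·RH+f) = 0.2579 μm/a
  Sd branch = 0.01025·Sd^0.27·e^(0.036·RH+0.049·T) = 1.112 μm/a
  r_corr = 0.2579 + 1.112 = 1.37 μm/a
zinc: f(T) = -0.071·(T−10) [T>10 °C] = -1.0508
  Pd branch = 0.0129·Pd^0.44·e^(0.046·RH+f) = 0.4225 μm/a
  Sd branch = 0.0175·Sd^0.57·e^(0.008·RH+0.085·T) = 1.337 μm/a
  r_corr = 0.4225 + 1.337 = 1.76 μm/a
Ordering by μm/a: zinc (1.76) > copper (1.37)

copper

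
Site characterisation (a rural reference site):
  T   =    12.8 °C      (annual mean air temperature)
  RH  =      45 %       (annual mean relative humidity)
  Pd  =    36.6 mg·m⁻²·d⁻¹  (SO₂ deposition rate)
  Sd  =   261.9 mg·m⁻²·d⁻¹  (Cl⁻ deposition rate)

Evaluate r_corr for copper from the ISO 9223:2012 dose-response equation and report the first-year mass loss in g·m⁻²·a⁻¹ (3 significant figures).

copper: f(T) = -0.080·(T−10) [T>10 °C] = -0.2240
  SO₂ term: 0.0053·36.6^0.26·exp(0.059·45-0.2240) = 0.1537
  Cl⁻ term: 0.01025·261.9^0.27·exp(0.036·45+0.049·12.8) = 0.4361
  r_corr = 0.1537 + 0.4361 = 0.5897 μm/a
Convert to mass loss: 0.5897 μm/a × 8.96 g/cm³ = 5.284 g·m⁻²·a⁻¹

r_corr = 5.28 g·m⁻²·a⁻¹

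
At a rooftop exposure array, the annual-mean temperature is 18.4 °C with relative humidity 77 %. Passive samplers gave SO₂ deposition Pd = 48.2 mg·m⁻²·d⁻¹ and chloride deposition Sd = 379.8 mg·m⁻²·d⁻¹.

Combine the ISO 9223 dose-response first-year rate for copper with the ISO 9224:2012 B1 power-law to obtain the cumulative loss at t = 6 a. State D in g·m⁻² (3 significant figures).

copper: temperature factor f = -0.080·(8.4) = -0.6720
  sulphur-dioxide contribution → 0.6967 μm/a
  chloride contribution → 2.007 μm/a
  total first-year rate 2.704 μm/a
ISO 9224: D(t) = r_corr · t^b with b = 0.667 (copper, B1)
  D(6) = 2.704 × 6^0.667 = 2.704 × 3.304 = 8.934 μm
  Mass loss = 8.934 μm × 8.96 g/cm³ = 80.05 g·m⁻²

D(6) = 80.0 g·m⁻²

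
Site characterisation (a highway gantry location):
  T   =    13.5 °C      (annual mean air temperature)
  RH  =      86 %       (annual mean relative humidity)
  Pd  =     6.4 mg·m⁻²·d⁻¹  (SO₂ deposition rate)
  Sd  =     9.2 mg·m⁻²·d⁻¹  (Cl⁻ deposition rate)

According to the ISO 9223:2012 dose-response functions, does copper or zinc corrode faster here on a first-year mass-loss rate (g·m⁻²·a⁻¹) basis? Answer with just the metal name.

copper

copper: f(T) = -0.080·(T−10) [T>10 °C] = -0.2800
  sulphur-dioxide contribution → 1.037 μm/a
  chloride contribution → 0.7995 μm/a
  total first-year rate 1.837 μm/a
  mass loss = 1.837 μm/a × 8.96 g/cm³ = 16.46 g·m⁻²·a⁻¹
zinc: temperature factor f = -0.071·(3.5) = -0.2485
  sulphur-dioxide contribution → 1.19 μm/a
  chloride contribution → 0.3886 μm/a
  ⇒ r_corr(zinc) = 1.578 μm/a
  mass loss = 1.578 μm/a × 7.14 g/cm³ = 11.27 g·m⁻²·a⁻¹
Ordering by g·m⁻²·a⁻¹: copper (16.5) > zinc (11.3)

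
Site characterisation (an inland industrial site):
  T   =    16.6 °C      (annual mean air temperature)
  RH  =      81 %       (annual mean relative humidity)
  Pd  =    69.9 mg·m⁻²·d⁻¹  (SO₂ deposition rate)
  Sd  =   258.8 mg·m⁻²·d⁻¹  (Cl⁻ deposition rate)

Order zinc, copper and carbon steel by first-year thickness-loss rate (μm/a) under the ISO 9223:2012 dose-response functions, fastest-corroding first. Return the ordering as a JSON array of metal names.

zinc: temperature factor f = -0.071·(6.6) = -0.4686
  SO₂ term: 0.0129·69.9^0.44·exp(0.046·81-0.4686) = 2.172
  Sd branch = 0.0175·Sd^0.57·e^(0.008·RH+0.085·T) = 3.256 μm/a
  r_corr = 2.172 + 3.256 = 5.428 μm/a
copper: T>10 °C ⇒ hinge -0.080·(16.6−10) = -0.5280
  SO₂ term: 0.0053·69.9^0.26·exp(0.059·81-0.5280) = 1.122
  Sd branch = 0.01025·Sd^0.27·e^(0.036·RH+0.049·T) = 1.914 μm/a
  sum: 1.122 + 1.914 → r_corr = 3.036 μm/a
carbon steel: temperature factor f = -0.054·(6.6) = -0.3564
  SO₂ term: 1.77·69.9^0.52·exp(0.02·81-0.3564) = 57
  Cl⁻ term: 0.102·258.8^0.62·exp(0.033·81+0.04·16.6) = 89.92
  r_corr = 57 + 89.92 = 146.9 μm/a
Ordering by μm/a: carbon steel (147) > zinc (5.43) > copper (3.04)

["carbon steel", "zinc", "copper"]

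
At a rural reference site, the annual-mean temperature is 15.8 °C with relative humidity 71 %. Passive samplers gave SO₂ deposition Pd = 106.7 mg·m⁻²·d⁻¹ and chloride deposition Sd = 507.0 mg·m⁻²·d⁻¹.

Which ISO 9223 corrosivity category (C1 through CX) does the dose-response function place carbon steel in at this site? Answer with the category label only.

C5

carbon steel: T>10 °C ⇒ hinge -0.054·(15.8−10) = -0.3132
  sulphur-dioxide contribution → 60.71 μm/a
  chloride contribution → 95 μm/a
  total first-year rate 155.7 μm/a
ISO 9223 Table 2 (carbon steel): 80 < 156 ≤ 200 μm/a ⇒ C5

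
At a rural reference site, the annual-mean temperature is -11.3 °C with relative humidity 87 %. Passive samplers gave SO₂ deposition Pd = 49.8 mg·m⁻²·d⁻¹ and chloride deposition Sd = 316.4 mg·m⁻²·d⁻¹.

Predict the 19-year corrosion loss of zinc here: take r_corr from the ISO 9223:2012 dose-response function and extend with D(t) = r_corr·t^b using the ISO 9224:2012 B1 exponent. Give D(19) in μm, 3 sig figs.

zinc: T≤10 °C ⇒ hinge +0.038·(-11.3−10) = -0.8094
  sulphur-dioxide contribution → 1.753 μm/a
  chloride contribution → 0.3575 μm/a
  total first-year rate 2.111 μm/a
ISO 9224: D(t) = r_corr · t^b with b = 0.813 (zinc, B1)
  D(19) = 2.111 × 19^0.813 = 2.111 × 10.96 = 23.13 μm

D(19) = 23.1 μm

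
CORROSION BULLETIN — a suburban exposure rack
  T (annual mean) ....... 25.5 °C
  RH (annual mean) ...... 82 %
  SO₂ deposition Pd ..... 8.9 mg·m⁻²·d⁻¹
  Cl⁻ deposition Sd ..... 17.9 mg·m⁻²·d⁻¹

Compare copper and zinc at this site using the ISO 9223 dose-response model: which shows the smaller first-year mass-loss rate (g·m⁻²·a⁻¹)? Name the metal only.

copper: T>10 °C ⇒ hinge -0.080·(25.5−10) = -1.2400
  sulphur-dioxide contribution → 0.3418 μm/a
  chloride contribution → 1.492 μm/a
  total first-year rate 1.833 μm/a
  mass loss = 1.833 μm/a × 8.96 g/cm³ = 16.43 g·m⁻²·a⁻¹
zinc: f(T) = -0.071·(T−10) [T>10 °C] = -1.1005
  sulphur-dioxide contribution → 0.4881 μm/a
  chloride contribution → 1.525 μm/a
  ⇒ r_corr(zinc) = 2.014 μm/a
  mass loss = 2.014 μm/a × 7.14 g/cm³ = 14.38 g·m⁻²·a⁻¹
Ordering by g·m⁻²·a⁻¹: copper (16.4) > zinc (14.4)

zinc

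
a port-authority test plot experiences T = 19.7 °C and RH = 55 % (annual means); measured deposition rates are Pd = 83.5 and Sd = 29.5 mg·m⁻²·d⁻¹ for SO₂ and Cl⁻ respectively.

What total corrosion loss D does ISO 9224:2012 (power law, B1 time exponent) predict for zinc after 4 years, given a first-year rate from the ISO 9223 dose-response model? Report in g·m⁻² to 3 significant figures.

D(4) = 34.6 g·m⁻²

zinc: temperature factor f = -0.071·(9.7) = -0.6887
  Pd branch = 0.0129·Pd^0.44·e^(0.046·RH+f) = 0.5699 μm/a
  Cl⁻ term: 0.0175·29.5^0.57·exp(0.008·55+0.085·19.7) = 0.998
  r_corr = 0.5699 + 0.998 = 1.568 μm/a
ISO 9224: D(t) = r_corr · t^b with b = 0.813 (zinc, B1)
  D(4) = 1.568 × 4^0.813 = 1.568 × 3.087 = 4.84 μm
  Mass loss = 4.84 μm × 7.14 g/cm³ = 34.55 g·m⁻²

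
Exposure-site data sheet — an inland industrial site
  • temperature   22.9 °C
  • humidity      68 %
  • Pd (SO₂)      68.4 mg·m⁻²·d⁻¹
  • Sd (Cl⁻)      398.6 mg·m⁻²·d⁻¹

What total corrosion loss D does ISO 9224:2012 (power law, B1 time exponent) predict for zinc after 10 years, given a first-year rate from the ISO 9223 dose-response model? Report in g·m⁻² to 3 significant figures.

D(10) = 333 g·m⁻²

zinc: T>10 °C ⇒ hinge -0.071·(22.9−10) = -0.9159
  Pd branch = 0.0129·Pd^0.44·e^(0.046·RH+f) = 0.7563 μm/a
  Cl⁻ term: 0.0175·398.6^0.57·exp(0.008·68+0.085·22.9) = 6.411
  sum: 0.7563 + 6.411 → r_corr = 7.168 μm/a
ISO 9224: D(t) = r_corr · t^b with b = 0.813 (zinc, B1)
  D(10) = 7.168 × 10^0.813 = 7.168 × 6.501 = 46.6 μm
  Mass loss = 46.6 μm × 7.14 g/cm³ = 332.7 g·m⁻²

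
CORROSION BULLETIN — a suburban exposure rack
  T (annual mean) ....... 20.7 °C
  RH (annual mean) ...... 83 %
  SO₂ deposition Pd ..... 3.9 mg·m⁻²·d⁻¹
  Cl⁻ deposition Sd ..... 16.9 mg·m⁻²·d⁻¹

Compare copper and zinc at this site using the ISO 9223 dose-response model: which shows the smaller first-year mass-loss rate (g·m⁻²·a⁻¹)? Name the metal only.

copper: f(T) = -0.080·(T−10) [T>10 °C] = -0.8560
  SO₂ term: 0.0053·3.9^0.26·exp(0.059·83-0.8560) = 0.4295
  Sd branch = 0.01025·Sd^0.27·e^(0.036·RH+0.049·T) = 1.203 μm/a
  sum: 0.4295 + 1.203 → r_corr = 1.633 μm/a
  mass loss = 1.633 μm/a × 8.96 g/cm³ = 14.63 g·m⁻²·a⁻¹
zinc: T>10 °C ⇒ hinge -0.071·(20.7−10) = -0.7597
  Pd branch = 0.0129·Pd^0.44·e^(0.046·RH+f) = 0.4999 μm/a
  Cl⁻ term: 0.0175·16.9^0.57·exp(0.008·83+0.085·20.7) = 0.9896
  sum: 0.4999 + 0.9896 → r_corr = 1.489 μm/a
  mass loss = 1.489 μm/a × 7.14 g/cm³ = 10.63 g·m⁻²·a⁻¹
Ordering by g·m⁻²·a⁻¹: copper (14.6) > zinc (10.6)

zinc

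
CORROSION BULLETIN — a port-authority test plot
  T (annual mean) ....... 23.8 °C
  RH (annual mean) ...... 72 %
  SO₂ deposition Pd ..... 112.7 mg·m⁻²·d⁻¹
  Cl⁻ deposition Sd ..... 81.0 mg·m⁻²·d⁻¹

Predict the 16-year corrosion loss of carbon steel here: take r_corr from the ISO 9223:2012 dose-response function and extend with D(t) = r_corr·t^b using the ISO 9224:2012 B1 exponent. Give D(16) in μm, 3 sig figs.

carbon steel: temperature factor f = -0.054·(13.8) = -0.7452
  Pd branch = 1.77·Pd^0.52·e^(0.02·RH+f) = 41.37 μm/a
  Sd branch = 0.102·Sd^0.62·e^(0.033·RH+0.04·T) = 43.37 μm/a
  sum: 41.37 + 43.37 → r_corr = 84.74 μm/a
Power-law: D(16) = r_corr · 16^0.523
  D(16) = 84.74 × 16^0.523 = 84.74 × 4.263 = 361.3 μm

D(16) = 361 μm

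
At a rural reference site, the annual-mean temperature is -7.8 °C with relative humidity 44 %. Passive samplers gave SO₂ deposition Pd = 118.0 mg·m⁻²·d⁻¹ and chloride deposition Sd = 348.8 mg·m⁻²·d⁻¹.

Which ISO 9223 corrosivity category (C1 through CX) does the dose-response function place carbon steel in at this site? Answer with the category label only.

carbon steel: temperature factor f = +0.150·(-17.8) = -2.6700
  SO₂ term: 1.77·118.0^0.52·exp(0.02·44-2.6700) = 3.532
  Cl⁻ term: 0.102·348.8^0.62·exp(0.033·44+0.04·-7.8) = 12.03
  sum: 3.532 + 12.03 → r_corr = 15.56 μm/a
Category bounds: 1.3…25 μm/a bracket r_corr ⇒ C2

C2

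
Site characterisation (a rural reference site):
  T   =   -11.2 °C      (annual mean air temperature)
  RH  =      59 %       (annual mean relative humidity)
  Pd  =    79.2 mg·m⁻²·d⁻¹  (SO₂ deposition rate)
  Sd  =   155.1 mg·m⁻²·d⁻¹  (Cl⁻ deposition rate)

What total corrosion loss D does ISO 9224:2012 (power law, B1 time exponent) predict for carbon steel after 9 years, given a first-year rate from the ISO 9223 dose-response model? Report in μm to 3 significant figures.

carbon steel: f(T) = +0.150·(T−10) [T≤10 °C] = -3.1800
  SO₂ term: 1.77·79.2^0.52·exp(0.02·59-3.1800) = 2.327
  Cl⁻ term: 0.102·155.1^0.62·exp(0.033·59+0.04·-11.2) = 10.42
  r_corr = 2.327 + 10.42 = 12.74 μm/a
ISO 9224: D(t) = r_corr · t^b with b = 0.523 (carbon steel, B1)
  D(9) = 12.74 × 9^0.523 = 12.74 × 3.156 = 40.22 μm

D(9) = 40.2 μm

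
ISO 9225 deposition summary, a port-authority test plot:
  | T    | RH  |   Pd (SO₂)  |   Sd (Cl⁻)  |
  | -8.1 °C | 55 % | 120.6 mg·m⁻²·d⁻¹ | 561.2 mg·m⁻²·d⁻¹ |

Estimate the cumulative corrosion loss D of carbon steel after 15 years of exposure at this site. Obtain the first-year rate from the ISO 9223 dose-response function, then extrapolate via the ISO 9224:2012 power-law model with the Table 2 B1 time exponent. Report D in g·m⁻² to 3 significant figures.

carbon steel: T≤10 °C ⇒ hinge +0.150·(-8.1−10) = -2.7150
  Pd branch = 1.77·Pd^0.52·e^(0.02·RH+f) = 4.255 μm/a
  Cl⁻ term: 0.102·561.2^0.62·exp(0.033·55+0.04·-8.1) = 22.94
  sum: 4.255 + 22.94 → r_corr = 27.19 μm/a
Power-law: D(15) = r_corr · 15^0.523
  D(15) = 27.19 × 15^0.523 = 27.19 × 4.122 = 112.1 μm
  Mass loss = 112.1 μm × 7.85 g/cm³ = 879.9 g·m⁻²

D(15) = 880 g·m⁻²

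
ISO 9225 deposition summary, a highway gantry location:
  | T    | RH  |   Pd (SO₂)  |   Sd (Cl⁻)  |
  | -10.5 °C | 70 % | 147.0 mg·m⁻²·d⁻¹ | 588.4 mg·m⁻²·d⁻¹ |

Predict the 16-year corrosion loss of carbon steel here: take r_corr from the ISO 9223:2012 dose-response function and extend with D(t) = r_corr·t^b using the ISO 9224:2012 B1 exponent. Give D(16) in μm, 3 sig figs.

carbon steel: f(T) = +0.150·(T−10) [T≤10 °C] = -3.0750
  Pd branch = 1.77·Pd^0.52·e^(0.02·RH+f) = 4.442 μm/a
  Cl⁻ term: 0.102·588.4^0.62·exp(0.033·70+0.04·-10.5) = 35.21
  sum: 4.442 + 35.21 → r_corr = 39.65 μm/a
ISO 9224: D(t) = r_corr · t^b with b = 0.523 (carbon steel, B1)
  D(16) = 39.65 × 16^0.523 = 39.65 × 4.263 = 169 μm

D(16) = 169 μm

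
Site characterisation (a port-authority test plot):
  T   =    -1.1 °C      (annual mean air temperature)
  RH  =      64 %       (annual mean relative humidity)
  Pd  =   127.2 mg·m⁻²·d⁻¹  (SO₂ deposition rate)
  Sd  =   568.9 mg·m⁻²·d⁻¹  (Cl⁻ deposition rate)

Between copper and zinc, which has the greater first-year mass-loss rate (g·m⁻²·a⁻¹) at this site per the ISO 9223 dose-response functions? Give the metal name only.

copper: temperature factor f = +0.126·(-11.1) = -1.3986
  Pd branch = 0.0053·Pd^0.26·e^(0.059·RH+f) = 0.2013 μm/a
  Cl⁻ term: 0.01025·568.9^0.27·exp(0.036·64+0.049·-1.1) = 0.5392
  sum: 0.2013 + 0.5392 → r_corr = 0.7406 μm/a
  mass loss = 0.7406 μm/a × 8.96 g/cm³ = 6.636 g·m⁻²·a⁻¹
zinc: f(T) = +0.038·(T−10) [T≤10 °C] = -0.4218
  Pd branch = 0.0129·Pd^0.44·e^(0.046·RH+f) = 1.355 μm/a
  Sd branch = 0.0175·Sd^0.57·e^(0.008·RH+0.085·T) = 0.9889 μm/a
  r_corr = 1.355 + 0.9889 = 2.344 μm/a
  mass loss = 2.344 μm/a × 7.14 g/cm³ = 16.74 g·m⁻²·a⁻¹
Ordering by g·m⁻²·a⁻¹: zinc (16.7) > copper (6.64)

zinc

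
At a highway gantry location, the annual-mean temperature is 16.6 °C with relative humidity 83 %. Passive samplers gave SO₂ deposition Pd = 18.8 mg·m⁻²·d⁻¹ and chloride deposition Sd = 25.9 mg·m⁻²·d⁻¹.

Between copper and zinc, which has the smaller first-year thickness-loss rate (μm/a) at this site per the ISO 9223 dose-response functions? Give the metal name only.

copper: temperature factor f = -0.080·(6.6) = -0.5280
  Pd branch = 0.0053·Pd^0.26·e^(0.059·RH+f) = 0.8974 μm/a
  Cl⁻ term: 0.01025·25.9^0.27·exp(0.036·83+0.049·16.6) = 1.105
  sum: 0.8974 + 1.105 → r_corr = 2.002 μm/a
zinc: T>10 °C ⇒ hinge -0.071·(16.6−10) = -0.4686
  SO₂ term: 0.0129·18.8^0.44·exp(0.046·83-0.4686) = 1.336
  Sd branch = 0.0175·Sd^0.57·e^(0.008·RH+0.085·T) = 0.8908 μm/a
  sum: 1.336 + 0.8908 → r_corr = 2.227 μm/a
Ordering by μm/a: zinc (2.23) > copper (2)

copper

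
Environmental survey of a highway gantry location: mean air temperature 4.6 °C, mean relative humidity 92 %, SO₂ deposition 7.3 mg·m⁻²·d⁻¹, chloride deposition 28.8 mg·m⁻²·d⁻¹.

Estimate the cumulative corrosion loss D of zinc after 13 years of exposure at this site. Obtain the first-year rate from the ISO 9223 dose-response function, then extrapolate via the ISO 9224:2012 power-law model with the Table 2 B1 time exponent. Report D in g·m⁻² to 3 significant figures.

zinc: f(T) = +0.038·(T−10) [T≤10 °C] = -0.2052
  Pd branch = 0.0129·Pd^0.44·e^(0.046·RH+f) = 1.735 μm/a
  Sd branch = 0.0175·Sd^0.57·e^(0.008·RH+0.085·T) = 0.3667 μm/a
  r_corr = 1.735 + 0.3667 = 2.102 μm/a
Power-law: D(13) = r_corr · 13^0.813
  D(13) = 2.102 × 13^0.813 = 2.102 × 8.047 = 16.91 μm
  Mass loss = 16.91 μm × 7.14 g/cm³ = 120.7 g·m⁻²

D(13) = 121 g·m⁻²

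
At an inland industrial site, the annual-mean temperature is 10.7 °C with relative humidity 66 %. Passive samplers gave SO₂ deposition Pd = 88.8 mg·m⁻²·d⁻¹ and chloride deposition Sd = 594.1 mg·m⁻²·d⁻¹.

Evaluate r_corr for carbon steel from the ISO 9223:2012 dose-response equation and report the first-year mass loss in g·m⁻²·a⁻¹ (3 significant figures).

r_corr = 1.09e+03 g·m⁻²·a⁻¹

carbon steel: T>10 °C ⇒ hinge -0.054·(10.7−10) = -0.0378
  sulphur-dioxide contribution → 65.77 μm/a
  chloride contribution → 72.47 μm/a
  total first-year rate 138.2 μm/a
Convert to mass loss: 138.2 μm/a × 7.85 g/cm³ = 1085 g·m⁻²·a⁻¹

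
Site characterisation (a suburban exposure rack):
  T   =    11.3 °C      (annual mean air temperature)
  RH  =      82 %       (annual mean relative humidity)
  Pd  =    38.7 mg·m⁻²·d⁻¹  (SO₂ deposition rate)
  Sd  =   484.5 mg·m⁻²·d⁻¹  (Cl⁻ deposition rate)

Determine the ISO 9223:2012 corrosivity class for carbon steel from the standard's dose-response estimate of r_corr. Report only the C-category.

C5

carbon steel: f(T) = -0.054·(T−10) [T>10 °C] = -0.0702
  Pd branch = 1.77·Pd^0.52·e^(0.02·RH+f) = 56.93 μm/a
  Sd branch = 0.102·Sd^0.62·e^(0.033·RH+0.04·T) = 110.9 μm/a
  sum: 56.93 + 110.9 → r_corr = 167.8 μm/a
Category bounds: 80…200 μm/a bracket r_corr ⇒ C5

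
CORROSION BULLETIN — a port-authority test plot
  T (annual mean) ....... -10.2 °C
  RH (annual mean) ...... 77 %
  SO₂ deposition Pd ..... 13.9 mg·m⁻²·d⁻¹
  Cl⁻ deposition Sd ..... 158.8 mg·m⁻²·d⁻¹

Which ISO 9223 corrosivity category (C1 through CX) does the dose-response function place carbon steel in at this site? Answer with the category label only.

C2

carbon steel: temperature factor f = +0.150·(-20.2) = -3.0300
  Pd branch = 1.77·Pd^0.52·e^(0.02·RH+f) = 1.568 μm/a
  Cl⁻ term: 0.102·158.8^0.62·exp(0.033·77+0.04·-10.2) = 19.93
  r_corr = 1.568 + 19.93 = 21.5 μm/a
Category bounds: 1.3…25 μm/a bracket r_corr ⇒ C2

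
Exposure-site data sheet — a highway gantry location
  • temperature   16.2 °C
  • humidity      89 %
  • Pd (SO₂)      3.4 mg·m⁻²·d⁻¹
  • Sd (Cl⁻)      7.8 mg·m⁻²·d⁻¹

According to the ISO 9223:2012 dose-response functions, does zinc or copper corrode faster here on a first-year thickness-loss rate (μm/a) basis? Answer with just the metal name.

copper

zinc: temperature factor f = -0.071·(6.2) = -0.4402
  sulphur-dioxide contribution → 0.8536 μm/a
  chloride contribution → 0.4558 μm/a
  ⇒ r_corr(zinc) = 1.309 μm/a
copper: temperature factor f = -0.080·(6.2) = -0.4960
  sulphur-dioxide contribution → 0.8463 μm/a
  chloride contribution → 0.9723 μm/a
  ⇒ r_corr(copper) = 1.819 μm/a
Ordering by μm/a: copper (1.82) > zinc (1.31)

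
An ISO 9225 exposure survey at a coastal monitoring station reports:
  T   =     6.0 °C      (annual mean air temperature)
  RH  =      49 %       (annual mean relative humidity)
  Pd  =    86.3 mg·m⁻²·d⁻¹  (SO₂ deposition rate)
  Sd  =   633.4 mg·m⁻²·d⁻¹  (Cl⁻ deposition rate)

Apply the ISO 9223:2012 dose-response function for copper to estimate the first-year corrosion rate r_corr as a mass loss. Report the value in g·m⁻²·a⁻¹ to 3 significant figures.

copper: T≤10 °C ⇒ hinge +0.126·(6.0−10) = -0.5040
  SO₂ term: 0.0053·86.3^0.26·exp(0.059·49-0.5040) = 0.1838
  Cl⁻ term: 0.01025·633.4^0.27·exp(0.036·49+0.049·6.0) = 0.4581
  sum: 0.1838 + 0.4581 → r_corr = 0.6419 μm/a
Convert to mass loss: 0.6419 μm/a × 8.96 g/cm³ = 5.751 g·m⁻²·a⁻¹

r_corr = 5.75 g·m⁻²·a⁻¹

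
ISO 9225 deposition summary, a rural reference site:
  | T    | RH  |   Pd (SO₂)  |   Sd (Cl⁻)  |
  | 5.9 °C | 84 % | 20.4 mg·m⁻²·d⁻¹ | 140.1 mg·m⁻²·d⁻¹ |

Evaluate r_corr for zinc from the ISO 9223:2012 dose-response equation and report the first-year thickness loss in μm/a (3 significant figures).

r_corr = 2.93 μm/a

zinc: T≤10 °C ⇒ hinge +0.038·(5.9−10) = -0.1558
  SO₂ term: 0.0129·20.4^0.44·exp(0.046·84-0.1558) = 1.983
  Cl⁻ term: 0.0175·140.1^0.57·exp(0.008·84+0.085·5.9) = 0.9466
  sum: 1.983 + 0.9466 → r_corr = 2.929 μm/a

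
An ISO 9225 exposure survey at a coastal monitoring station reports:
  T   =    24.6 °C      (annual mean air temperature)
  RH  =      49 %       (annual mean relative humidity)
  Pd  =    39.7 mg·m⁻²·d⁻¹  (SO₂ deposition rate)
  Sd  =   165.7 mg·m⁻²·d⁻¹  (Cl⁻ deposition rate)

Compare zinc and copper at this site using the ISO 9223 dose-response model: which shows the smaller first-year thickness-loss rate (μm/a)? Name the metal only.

zinc: temperature factor f = -0.071·(14.6) = -1.0366
  SO₂ term: 0.0129·39.7^0.44·exp(0.046·49-1.0366) = 0.2202
  Cl⁻ term: 0.0175·165.7^0.57·exp(0.008·49+0.085·24.6) = 3.858
  sum: 0.2202 + 3.858 → r_corr = 4.079 μm/a
copper: T>10 °C ⇒ hinge -0.080·(24.6−10) = -1.1680
  SO₂ term: 0.0053·39.7^0.26·exp(0.059·49-1.1680) = 0.07731
  Sd branch = 0.01025·Sd^0.27·e^(0.036·RH+0.049·T) = 0.7935 μm/a
  sum: 0.07731 + 0.7935 → r_corr = 0.8708 μm/a
Ordering by μm/a: zinc (4.08) > copper (0.871)

copper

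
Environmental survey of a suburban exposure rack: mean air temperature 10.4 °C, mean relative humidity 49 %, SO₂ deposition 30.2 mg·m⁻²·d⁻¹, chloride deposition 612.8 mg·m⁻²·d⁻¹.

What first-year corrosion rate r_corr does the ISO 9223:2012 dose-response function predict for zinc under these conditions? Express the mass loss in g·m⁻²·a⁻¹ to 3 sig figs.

r_corr = 21.2 g·m⁻²·a⁻¹

zinc: T>10 °C ⇒ hinge -0.071·(10.4−10) = -0.0284
  SO₂ term: 0.0129·30.2^0.44·exp(0.046·49-0.0284) = 0.535
  Sd branch = 0.0175·Sd^0.57·e^(0.008·RH+0.085·T) = 2.432 μm/a
  r_corr = 0.535 + 2.432 = 2.967 μm/a
Convert to mass loss: 2.967 μm/a × 7.14 g/cm³ = 21.18 g·m⁻²·a⁻¹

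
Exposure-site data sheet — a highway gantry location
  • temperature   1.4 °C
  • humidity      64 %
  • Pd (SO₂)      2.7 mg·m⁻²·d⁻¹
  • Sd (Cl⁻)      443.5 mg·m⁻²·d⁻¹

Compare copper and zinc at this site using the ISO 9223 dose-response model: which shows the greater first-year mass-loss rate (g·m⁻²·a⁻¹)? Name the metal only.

copper: f(T) = +0.126·(T−10) [T≤10 °C] = -1.0836
  Pd branch = 0.0053·Pd^0.26·e^(0.059·RH+f) = 0.1013 μm/a
  Cl⁻ term: 0.01025·443.5^0.27·exp(0.036·64+0.049·1.4) = 0.5699
  r_corr = 0.1013 + 0.5699 = 0.6712 μm/a
  mass loss = 0.6712 μm/a × 8.96 g/cm³ = 6.014 g·m⁻²·a⁻¹
zinc: T≤10 °C ⇒ hinge +0.038·(1.4−10) = -0.3268
  SO₂ term: 0.0129·2.7^0.44·exp(0.046·64-0.3268) = 0.2735
  Cl⁻ term: 0.0175·443.5^0.57·exp(0.008·64+0.085·1.4) = 1.061
  sum: 0.2735 + 1.061 → r_corr = 1.335 μm/a
  mass loss = 1.335 μm/a × 7.14 g/cm³ = 9.53 g·m⁻²·a⁻¹
Ordering by g·m⁻²·a⁻¹: zinc (9.53) > copper (6.01)

zinc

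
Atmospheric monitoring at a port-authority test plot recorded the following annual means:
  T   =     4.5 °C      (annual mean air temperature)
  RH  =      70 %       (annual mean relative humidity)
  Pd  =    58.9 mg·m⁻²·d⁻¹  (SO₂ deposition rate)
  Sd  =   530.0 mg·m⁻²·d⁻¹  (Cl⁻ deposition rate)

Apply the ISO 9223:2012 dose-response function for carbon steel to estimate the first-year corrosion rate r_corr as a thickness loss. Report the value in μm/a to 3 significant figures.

carbon steel: T≤10 °C ⇒ hinge +0.150·(4.5−10) = -0.8250
  Pd branch = 1.77·Pd^0.52·e^(0.02·RH+f) = 26.19 μm/a
  Cl⁻ term: 0.102·530.0^0.62·exp(0.033·70+0.04·4.5) = 60.12
  sum: 26.19 + 60.12 → r_corr = 86.31 μm/a

r_corr = 86.3 μm/a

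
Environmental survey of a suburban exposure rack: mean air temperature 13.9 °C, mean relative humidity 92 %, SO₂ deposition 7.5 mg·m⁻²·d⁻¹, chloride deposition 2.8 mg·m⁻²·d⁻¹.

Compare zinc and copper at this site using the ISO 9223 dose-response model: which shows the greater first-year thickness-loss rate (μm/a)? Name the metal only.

zinc: T>10 °C ⇒ hinge -0.071·(13.9−10) = -0.2769
  SO₂ term: 0.0129·7.5^0.44·exp(0.046·92-0.2769) = 1.634
  Sd branch = 0.0175·Sd^0.57·e^(0.008·RH+0.085·T) = 0.2141 μm/a
  sum: 1.634 + 0.2141 → r_corr = 1.848 μm/a
copper: temperature factor f = -0.080·(3.9) = -0.3120
  SO₂ term: 0.0053·7.5^0.26·exp(0.059·92-0.3120) = 1.492
  Cl⁻ term: 0.01025·2.8^0.27·exp(0.036·92+0.049·13.9) = 0.7339
  r_corr = 1.492 + 0.7339 = 2.225 μm/a
Ordering by μm/a: copper (2.23) > zinc (1.85)

copper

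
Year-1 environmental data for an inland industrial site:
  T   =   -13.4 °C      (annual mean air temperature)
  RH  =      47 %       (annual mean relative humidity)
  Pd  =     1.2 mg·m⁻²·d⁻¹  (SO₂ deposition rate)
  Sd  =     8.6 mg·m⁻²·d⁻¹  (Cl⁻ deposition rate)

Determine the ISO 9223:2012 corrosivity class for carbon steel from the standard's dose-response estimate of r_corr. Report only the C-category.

C1

carbon steel: T≤10 °C ⇒ hinge +0.150·(-13.4−10) = -3.5100
  SO₂ term: 1.77·1.2^0.52·exp(0.02·47-3.5100) = 0.1489
  Sd branch = 0.102·Sd^0.62·e^(0.033·RH+0.04·T) = 1.069 μm/a
  r_corr = 0.1489 + 1.069 = 1.217 μm/a
Category bounds: 0…1.3 μm/a bracket r_corr ⇒ C1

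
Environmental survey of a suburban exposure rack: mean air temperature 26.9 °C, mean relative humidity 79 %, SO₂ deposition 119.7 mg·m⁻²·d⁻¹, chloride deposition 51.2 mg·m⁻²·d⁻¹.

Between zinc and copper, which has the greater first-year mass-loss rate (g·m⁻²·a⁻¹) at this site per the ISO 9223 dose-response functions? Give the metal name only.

zinc

zinc: f(T) = -0.071·(T−10) [T>10 °C] = -1.1999
  sulphur-dioxide contribution → 1.208 μm/a
  chloride contribution → 3.054 μm/a
  ⇒ r_corr(zinc) = 4.262 μm/a
  mass loss = 4.262 μm/a × 7.14 g/cm³ = 30.43 g·m⁻²·a⁻¹
copper: temperature factor f = -0.080·(16.9) = -1.3520
  sulphur-dioxide contribution → 0.5031 μm/a
  chloride contribution → 1.905 μm/a
  ⇒ r_corr(copper) = 2.408 μm/a
  mass loss = 2.408 μm/a × 8.96 g/cm³ = 21.57 g·m⁻²·a⁻¹
Ordering by g·m⁻²·a⁻¹: zinc (30.4) > copper (21.6)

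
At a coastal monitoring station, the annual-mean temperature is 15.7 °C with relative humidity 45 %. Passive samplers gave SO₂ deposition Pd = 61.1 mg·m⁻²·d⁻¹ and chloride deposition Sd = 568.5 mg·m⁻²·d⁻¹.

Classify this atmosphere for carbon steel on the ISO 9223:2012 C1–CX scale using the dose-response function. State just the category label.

carbon steel: f(T) = -0.054·(T−10) [T>10 °C] = -0.3078
  SO₂ term: 1.77·61.1^0.52·exp(0.02·45-0.3078) = 27.16
  Sd branch = 0.102·Sd^0.62·e^(0.033·RH+0.04·T) = 43.07 μm/a
  sum: 27.16 + 43.07 → r_corr = 70.23 μm/a
Category bounds: 50…80 μm/a bracket r_corr ⇒ C4

C4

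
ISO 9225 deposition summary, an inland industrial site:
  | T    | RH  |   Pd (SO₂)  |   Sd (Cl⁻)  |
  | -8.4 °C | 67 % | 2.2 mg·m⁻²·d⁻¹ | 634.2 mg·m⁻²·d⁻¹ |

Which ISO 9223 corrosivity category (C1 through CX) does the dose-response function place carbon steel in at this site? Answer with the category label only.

C3

carbon steel: T≤10 °C ⇒ hinge +0.150·(-8.4−10) = -2.7600
  sulphur-dioxide contribution → 0.6447 μm/a
  chloride contribution → 36.33 μm/a
  total first-year rate 36.98 μm/a
ISO 9223 Table 2 (carbon steel): 25 < 37 ≤ 50 μm/a ⇒ C3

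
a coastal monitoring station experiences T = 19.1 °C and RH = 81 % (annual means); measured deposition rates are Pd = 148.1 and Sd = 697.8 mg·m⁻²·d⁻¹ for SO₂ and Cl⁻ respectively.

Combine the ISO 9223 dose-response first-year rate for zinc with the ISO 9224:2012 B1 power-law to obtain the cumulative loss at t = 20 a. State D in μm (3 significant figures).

D(20) = 110 μm

zinc: T>10 °C ⇒ hinge -0.071·(19.1−10) = -0.6461
  sulphur-dioxide contribution → 2.531 μm/a
  chloride contribution → 7.087 μm/a
  ⇒ r_corr(zinc) = 9.618 μm/a
ISO 9224: D(t) = r_corr · t^b with b = 0.813 (zinc, B1)
  D(20) = 9.618 × 20^0.813 = 9.618 × 11.42 = 109.9 μm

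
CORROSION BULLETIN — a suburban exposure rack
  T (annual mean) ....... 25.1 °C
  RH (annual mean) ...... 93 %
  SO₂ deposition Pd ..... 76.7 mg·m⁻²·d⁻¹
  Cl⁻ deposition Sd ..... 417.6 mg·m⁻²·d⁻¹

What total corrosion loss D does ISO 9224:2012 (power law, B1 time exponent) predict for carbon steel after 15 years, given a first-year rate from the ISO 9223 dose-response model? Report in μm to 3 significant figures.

carbon steel: temperature factor f = -0.054·(15.1) = -0.8154
  Pd branch = 1.77·Pd^0.52·e^(0.02·RH+f) = 48.05 μm/a
  Sd branch = 0.102·Sd^0.62·e^(0.033·RH+0.04·T) = 252.6 μm/a
  r_corr = 48.05 + 252.6 = 300.6 μm/a
Long-term exponent b (ISO 9224 Table 2, B1) = 0.523
  D(15) = 300.6 × 15^0.523 = 300.6 × 4.122 = 1239 μm

D(15) = 1.24e+03 μm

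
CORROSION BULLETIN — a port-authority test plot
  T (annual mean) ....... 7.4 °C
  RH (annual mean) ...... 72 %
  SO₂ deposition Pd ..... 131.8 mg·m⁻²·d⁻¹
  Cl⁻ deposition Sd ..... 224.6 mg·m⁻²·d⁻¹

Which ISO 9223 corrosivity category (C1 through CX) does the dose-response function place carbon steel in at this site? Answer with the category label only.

carbon steel: T≤10 °C ⇒ hinge +0.150·(7.4−10) = -0.3900
  SO₂ term: 1.77·131.8^0.52·exp(0.02·72-0.3900) = 64.02
  Cl⁻ term: 0.102·224.6^0.62·exp(0.033·72+0.04·7.4) = 42.36
  r_corr = 64.02 + 42.36 = 106.4 μm/a
Category bounds: 80…200 μm/a bracket r_corr ⇒ C5

C5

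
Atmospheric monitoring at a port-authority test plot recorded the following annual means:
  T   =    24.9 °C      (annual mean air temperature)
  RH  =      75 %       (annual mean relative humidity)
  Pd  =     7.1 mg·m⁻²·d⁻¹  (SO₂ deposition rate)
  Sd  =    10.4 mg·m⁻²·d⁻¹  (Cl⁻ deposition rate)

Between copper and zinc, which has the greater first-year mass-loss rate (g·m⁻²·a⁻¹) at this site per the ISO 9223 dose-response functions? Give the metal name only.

copper

copper: temperature factor f = -0.080·(14.9) = -1.1920
  sulphur-dioxide contribution → 0.2237 μm/a
  chloride contribution → 0.9723 μm/a
  ⇒ r_corr(copper) = 1.196 μm/a
  mass loss = 1.196 μm/a × 8.96 g/cm³ = 10.72 g·m⁻²·a⁻¹
zinc: temperature factor f = -0.071·(14.9) = -1.0579
  sulphur-dioxide contribution → 0.3342 μm/a
  chloride contribution → 1.006 μm/a
  total first-year rate 1.34 μm/a
  mass loss = 1.34 μm/a × 7.14 g/cm³ = 9.568 g·m⁻²·a⁻¹
Ordering by g·m⁻²·a⁻¹: copper (10.7) > zinc (9.57)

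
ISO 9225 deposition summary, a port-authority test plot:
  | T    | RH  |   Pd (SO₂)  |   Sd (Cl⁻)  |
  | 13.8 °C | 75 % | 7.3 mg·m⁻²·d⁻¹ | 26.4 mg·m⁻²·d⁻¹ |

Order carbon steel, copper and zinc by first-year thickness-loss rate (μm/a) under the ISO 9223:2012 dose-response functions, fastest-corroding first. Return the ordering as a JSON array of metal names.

["carbon steel", "zinc", "copper"]

carbon steel: temperature factor f = -0.054·(3.8) = -0.2052
  sulphur-dioxide contribution → 18.16 μm/a
  chloride contribution → 16.02 μm/a
  total first-year rate 34.18 μm/a
copper: temperature factor f = -0.080·(3.8) = -0.3040
  sulphur-dioxide contribution → 0.5476 μm/a
  chloride contribution → 0.7258 μm/a
  ⇒ r_corr(copper) = 1.273 μm/a
zinc: temperature factor f = -0.071·(3.8) = -0.2698
  sulphur-dioxide contribution → 0.744 μm/a
  chloride contribution → 0.6658 μm/a
  ⇒ r_corr(zinc) = 1.41 μm/a
Ordering by μm/a: carbon steel (34.2) > zinc (1.41) > copper (1.27)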